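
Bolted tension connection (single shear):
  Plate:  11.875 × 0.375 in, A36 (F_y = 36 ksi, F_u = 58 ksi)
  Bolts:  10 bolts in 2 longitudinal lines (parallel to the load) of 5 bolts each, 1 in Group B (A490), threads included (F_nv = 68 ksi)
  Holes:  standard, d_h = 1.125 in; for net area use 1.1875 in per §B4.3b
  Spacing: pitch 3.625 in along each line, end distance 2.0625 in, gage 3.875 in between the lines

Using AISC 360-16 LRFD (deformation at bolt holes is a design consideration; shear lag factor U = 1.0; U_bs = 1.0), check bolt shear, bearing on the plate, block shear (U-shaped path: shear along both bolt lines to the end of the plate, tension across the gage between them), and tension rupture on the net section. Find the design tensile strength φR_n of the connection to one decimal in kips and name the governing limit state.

155.0 kips (net-section rupture governs)

Bolt shear: A_b = π(1)²/4 = 0.7854 in². φR_n = 0.75 × 68 × 0.7854 × 10 × 1 = 400.6 kips.
Bearing (0.375 in plate, F_u = 58 ksi): end bolts L_c = 2.0625 − 1.125/2 = 1.5, R_n = min(1.2×1.5×0.375×58, 2.4×1×0.375×58) = 39.15 kips/bolt; interior L_c = 3.625 − 1.125 = 2.5, R_n = 52.2 kips/bolt. φR_n = 0.75 × (2×39.15 + 8×52.2) = 371.9 kips.
Block shear: shear path 2×[2.0625+4×3.625] = 2×16.5625 in, A_gv = 12.422, A_nv = 2×(16.5625 − 4.5×1.1875)×0.375 = 8.4141 in²; tension across gage: (3.875 − 1×1.1875)×0.375 = 1.0078 in². R_n = min(0.6×58×8.4141, 0.6×36×12.422) + 1.0×58×1.0078 = min(292.81, 268.32) + 58.452 = 326.77 kips. φR_n = 0.75 × 326.77 = 245.1 kips.
Tension rupture (net): A_n = (11.875 − 2×1.1875)×0.375 = 3.5625 in² (U = 1.0, A_e = A_n). φR_n = 0.75 × 58 × 3.5625 = 155.0 kips.
Governing: min(400.6, 371.9, 245.1, 155.0) = 155.0 kips → net-section rupture.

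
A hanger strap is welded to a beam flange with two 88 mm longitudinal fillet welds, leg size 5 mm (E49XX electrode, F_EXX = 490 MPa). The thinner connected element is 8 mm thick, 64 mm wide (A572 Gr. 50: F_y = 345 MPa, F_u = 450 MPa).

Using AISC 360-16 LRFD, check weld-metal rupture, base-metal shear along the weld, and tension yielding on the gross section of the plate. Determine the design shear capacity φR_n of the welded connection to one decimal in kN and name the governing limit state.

137.2 kN (weld metal governs)

Weld metal: throat = 0.707×5 = 3.535 mm, L = 2×88 = 176 mm. φR_n = 0.75 × 0.6 × 490 × 3.535 × 176 = 137.2 kN.
Base metal shear (8 mm plate): yield φR_n = 1.0×0.6×345×8×176 = 291.5 kN; rupture φR_n = 0.75×0.6×450×8×176 = 285.1 kN; take 285.1 kN (rupture).
Tension yield (gross): A_g = 64×8 = 512 mm². φR_n = 0.90 × 345 × 512 = 159.0 kN.
Governing: min(137.2, 285.1, 159.0) = 137.2 kN → weld metal.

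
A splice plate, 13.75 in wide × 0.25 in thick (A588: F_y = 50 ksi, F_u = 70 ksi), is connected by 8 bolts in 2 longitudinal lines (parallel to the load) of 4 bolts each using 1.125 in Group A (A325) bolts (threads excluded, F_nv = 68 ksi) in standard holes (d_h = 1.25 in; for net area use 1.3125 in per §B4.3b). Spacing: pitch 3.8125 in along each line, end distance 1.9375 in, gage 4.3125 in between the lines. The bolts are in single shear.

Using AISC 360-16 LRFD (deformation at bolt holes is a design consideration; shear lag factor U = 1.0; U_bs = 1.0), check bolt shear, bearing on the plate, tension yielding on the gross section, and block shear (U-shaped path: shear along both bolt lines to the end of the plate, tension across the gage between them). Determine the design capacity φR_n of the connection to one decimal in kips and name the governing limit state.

154.7 kips (gross-section yield governs)

Bolt shear: A_b = π(1.125)²/4 = 0.99402 in². φR_n = 0.75 × 68 × 0.99402 × 8 × 1 = 405.6 kips.
Bearing (0.25 in plate, F_u = 70 ksi): end bolts L_c = 1.9375 − 1.25/2 = 1.3125, R_n = min(1.2×1.3125×0.25×70, 2.4×1.125×0.25×70) = 27.563 kips/bolt; interior L_c = 3.8125 − 1.25 = 2.5625, R_n = 47.25 kips/bolt. φR_n = 0.75 × (2×27.563 + 6×47.25) = 254.0 kips.
Tension yield (gross): A_g = 13.75×0.25 = 3.4375 in². φR_n = 0.90 × 50 × 3.4375 = 154.7 kips.
Block shear: shear path 2×[1.9375+3×3.8125] = 2×13.375 in, A_gv = 6.6875, A_nv = 2×(13.375 − 3.5×1.3125)×0.25 = 4.3906 in²; tension across gage: (4.3125 − 1×1.3125)×0.25 = 0.75 in². R_n = min(0.6×70×4.3906, 0.6×50×6.6875) + 1.0×70×0.75 = min(184.41, 200.63) + 52.5 = 236.91 kips. φR_n = 0.75 × 236.91 = 177.7 kips.
Governing: min(405.6, 254.0, 154.7, 177.7) = 154.7 kips → gross-section yield.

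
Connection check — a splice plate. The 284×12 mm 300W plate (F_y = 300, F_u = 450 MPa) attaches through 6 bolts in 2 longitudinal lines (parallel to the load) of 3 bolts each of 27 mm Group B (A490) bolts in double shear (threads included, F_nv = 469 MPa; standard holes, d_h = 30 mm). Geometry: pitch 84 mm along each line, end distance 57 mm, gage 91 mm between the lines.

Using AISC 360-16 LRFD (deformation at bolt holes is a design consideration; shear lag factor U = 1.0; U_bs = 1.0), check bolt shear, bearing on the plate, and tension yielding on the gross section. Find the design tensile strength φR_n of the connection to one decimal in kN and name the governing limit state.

Bolt shear: A_b = π(27)²/4 = 572.56 mm². φR_n = 0.75 × 469 × 572.56 × 6 × 2 = 2416.8 kN.
Bearing (12 mm plate, F_u = 450 MPa): end bolts L_c = 57 − 30/2 = 42, R_n = min(1.2×42×12×450, 2.4×27×12×450) = 272.16 kN/bolt; interior L_c = 84 − 30 = 54, R_n = 349.92 kN/bolt. φR_n = 0.75 × (2×272.16 + 4×349.92) = 1458.0 kN.
Tension yield (gross): A_g = 284×12 = 3408 mm². φR_n = 0.90 × 300 × 3408 = 920.2 kN.
Governing: min(2416.8, 1458.0, 920.2) = 920.2 kN → gross-section yield.

920.2 kN (gross-section yield governs)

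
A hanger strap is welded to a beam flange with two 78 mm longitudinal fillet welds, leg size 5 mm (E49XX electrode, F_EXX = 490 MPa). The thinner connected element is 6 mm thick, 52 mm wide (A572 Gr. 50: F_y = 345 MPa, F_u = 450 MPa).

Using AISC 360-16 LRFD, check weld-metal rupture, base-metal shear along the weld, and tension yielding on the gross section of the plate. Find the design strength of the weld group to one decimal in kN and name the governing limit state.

Weld metal: throat = 0.707×5 = 3.535 mm, L = 2×78 = 156 mm. φR_n = 0.75 × 0.6 × 490 × 3.535 × 156 = 121.6 kN.
Base metal shear (6 mm plate): yield φR_n = 1.0×0.6×345×6×156 = 193.8 kN; rupture φR_n = 0.75×0.6×450×6×156 = 189.5 kN; take 189.5 kN (rupture).
Tension yield (gross): A_g = 52×6 = 312 mm². φR_n = 0.90 × 345 × 312 = 96.9 kN.
Governing: min(121.6, 189.5, 96.9) = 96.9 kN → gross-section yield.

96.9 kN (gross-section yield governs)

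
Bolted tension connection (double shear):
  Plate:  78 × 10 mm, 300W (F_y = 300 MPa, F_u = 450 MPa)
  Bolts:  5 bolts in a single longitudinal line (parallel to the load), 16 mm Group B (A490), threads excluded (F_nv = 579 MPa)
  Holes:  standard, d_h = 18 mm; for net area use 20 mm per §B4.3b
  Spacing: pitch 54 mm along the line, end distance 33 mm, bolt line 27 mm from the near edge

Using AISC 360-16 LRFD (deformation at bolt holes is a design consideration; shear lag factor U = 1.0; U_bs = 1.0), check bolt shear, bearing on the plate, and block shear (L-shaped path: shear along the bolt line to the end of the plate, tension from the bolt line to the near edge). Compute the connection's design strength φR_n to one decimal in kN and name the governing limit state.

Bolt shear: A_b = π(16)²/4 = 201.06 mm². φR_n = 0.75 × 579 × 201.06 × 5 × 2 = 873.1 kN.
Bearing (10 mm plate, F_u = 450 MPa): end bolts L_c = 33 − 18/2 = 24, R_n = min(1.2×24×10×450, 2.4×16×10×450) = 129.6 kN/bolt; interior L_c = 54 − 18 = 36, R_n = 172.8 kN/bolt. φR_n = 0.75 × (1×129.6 + 4×172.8) = 615.6 kN.
Block shear: shear path 1×[33+4×54] = 1×249 mm, A_gv = 2490, A_nv = 1×(249 − 4.5×20)×10 = 1590 mm²; tension to near edge: (27 − 0.5×20)×10 = 170 mm². R_n = min(0.6×450×1590, 0.6×300×2490) + 1.0×450×170 = min(429.3, 448.2) + 76.5 = 505.8 kN. φR_n = 0.75 × 505.8 = 379.4 kN.
Governing: min(873.1, 615.6, 379.4) = 379.4 kN → block shear.

379.4 kN (block shear governs)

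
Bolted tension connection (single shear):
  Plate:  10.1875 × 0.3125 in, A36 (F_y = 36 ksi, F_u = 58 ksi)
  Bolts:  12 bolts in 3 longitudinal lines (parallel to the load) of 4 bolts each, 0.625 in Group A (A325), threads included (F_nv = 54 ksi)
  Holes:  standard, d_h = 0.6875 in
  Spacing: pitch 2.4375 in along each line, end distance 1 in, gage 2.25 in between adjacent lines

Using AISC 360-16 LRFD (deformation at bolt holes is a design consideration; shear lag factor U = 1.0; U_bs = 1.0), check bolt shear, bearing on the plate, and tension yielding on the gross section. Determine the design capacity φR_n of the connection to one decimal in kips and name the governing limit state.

Bolt shear: A_b = π(0.625)²/4 = 0.3068 in². φR_n = 0.75 × 54 × 0.3068 × 12 × 1 = 149.1 kips.
Bearing (0.3125 in plate, F_u = 58 ksi): end bolts L_c = 1 − 0.6875/2 = 0.65625, R_n = min(1.2×0.65625×0.3125×58, 2.4×0.625×0.3125×58) = 14.273 kips/bolt; interior L_c = 2.4375 − 0.6875 = 1.75, R_n = 27.188 kips/bolt. φR_n = 0.75 × (3×14.273 + 9×27.188) = 215.6 kips.
Tension yield (gross): A_g = 10.1875×0.3125 = 3.1836 in². φR_n = 0.90 × 36 × 3.1836 = 103.1 kips.
Governing: min(149.1, 215.6, 103.1) = 103.1 kips → gross-section yield.

103.1 kips (gross-section yield governs)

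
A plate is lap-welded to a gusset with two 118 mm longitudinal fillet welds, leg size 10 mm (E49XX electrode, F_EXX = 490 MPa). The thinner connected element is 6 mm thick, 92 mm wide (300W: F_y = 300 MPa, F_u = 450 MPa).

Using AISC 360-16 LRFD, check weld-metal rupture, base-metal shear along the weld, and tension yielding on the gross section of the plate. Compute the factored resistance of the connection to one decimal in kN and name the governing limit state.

149.0 kN (gross-section yield governs)

Weld metal: throat = 0.707×10 = 7.07 mm, L = 2×118 = 236 mm. φR_n = 0.75 × 0.6 × 490 × 7.07 × 236 = 367.9 kN.
Base metal shear (6 mm plate): yield φR_n = 1.0×0.6×300×6×236 = 254.9 kN; rupture φR_n = 0.75×0.6×450×6×236 = 286.7 kN; take 254.9 kN (yield).
Tension yield (gross): A_g = 92×6 = 552 mm². φR_n = 0.90 × 300 × 552 = 149.0 kN.
Governing: min(367.9, 254.9, 149.0) = 149.0 kN → gross-section yield.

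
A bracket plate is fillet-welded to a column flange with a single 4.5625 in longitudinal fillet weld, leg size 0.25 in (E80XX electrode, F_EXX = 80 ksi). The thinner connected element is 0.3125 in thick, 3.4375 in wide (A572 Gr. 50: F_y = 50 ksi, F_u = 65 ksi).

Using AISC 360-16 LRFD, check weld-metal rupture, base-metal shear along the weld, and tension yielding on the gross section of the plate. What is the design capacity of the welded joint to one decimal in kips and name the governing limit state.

Weld metal: throat = 0.707×0.25 = 0.17675 in, L = 4.5625 in. φR_n = 0.75 × 0.6 × 80 × 0.17675 × 4.5625 = 29.0 kips.
Base metal shear (0.3125 in plate): yield φR_n = 1.0×0.6×50×0.3125×4.5625 = 42.8 kips; rupture φR_n = 0.75×0.6×65×0.3125×4.5625 = 41.7 kips; take 41.7 kips (rupture).
Tension yield (gross): A_g = 3.4375×0.3125 = 1.0742 in². φR_n = 0.90 × 50 × 1.0742 = 48.3 kips.
Governing: min(29.0, 41.7, 48.3) = 29.0 kips → weld metal.

29.0 kips (weld metal governs)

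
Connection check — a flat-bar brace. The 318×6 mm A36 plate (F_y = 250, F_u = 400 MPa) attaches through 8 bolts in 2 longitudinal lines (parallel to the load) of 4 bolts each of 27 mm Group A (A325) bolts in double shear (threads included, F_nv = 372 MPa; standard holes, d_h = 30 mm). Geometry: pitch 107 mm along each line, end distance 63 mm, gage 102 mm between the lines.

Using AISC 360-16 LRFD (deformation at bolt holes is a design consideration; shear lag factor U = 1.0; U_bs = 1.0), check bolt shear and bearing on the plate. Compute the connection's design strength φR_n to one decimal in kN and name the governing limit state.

Bolt shear: A_b = π(27)²/4 = 572.56 mm². φR_n = 0.75 × 372 × 572.56 × 8 × 2 = 2555.9 kN.
Bearing (6 mm plate, F_u = 400 MPa): end bolts L_c = 63 − 30/2 = 48, R_n = min(1.2×48×6×400, 2.4×27×6×400) = 138.24 kN/bolt; interior L_c = 107 − 30 = 77, R_n = 155.52 kN/bolt. φR_n = 0.75 × (2×138.24 + 6×155.52) = 907.2 kN.
Governing: min(2555.9, 907.2) = 907.2 kN → bearing.

907.2 kN (bearing governs)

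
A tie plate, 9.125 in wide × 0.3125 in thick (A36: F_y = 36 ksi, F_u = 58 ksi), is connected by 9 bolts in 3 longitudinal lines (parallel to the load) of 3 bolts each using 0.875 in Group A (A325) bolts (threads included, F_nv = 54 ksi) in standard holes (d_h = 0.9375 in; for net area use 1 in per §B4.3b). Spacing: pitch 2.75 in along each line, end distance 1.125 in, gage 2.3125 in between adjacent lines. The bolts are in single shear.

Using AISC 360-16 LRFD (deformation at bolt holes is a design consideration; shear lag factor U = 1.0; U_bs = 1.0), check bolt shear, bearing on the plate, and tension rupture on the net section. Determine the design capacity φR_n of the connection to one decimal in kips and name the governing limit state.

83.3 kips (net-section rupture governs)

Bolt shear: A_b = π(0.875)²/4 = 0.60132 in². φR_n = 0.75 × 54 × 0.60132 × 9 × 1 = 219.2 kips.
Bearing (0.3125 in plate, F_u = 58 ksi): end bolts L_c = 1.125 − 0.9375/2 = 0.65625, R_n = min(1.2×0.65625×0.3125×58, 2.4×0.875×0.3125×58) = 14.273 kips/bolt; interior L_c = 2.75 − 0.9375 = 1.8125, R_n = 38.063 kips/bolt. φR_n = 0.75 × (3×14.273 + 6×38.063) = 203.4 kips.
Tension rupture (net): A_n = (9.125 − 3×1)×0.3125 = 1.9141 in² (U = 1.0, A_e = A_n). φR_n = 0.75 × 58 × 1.9141 = 83.3 kips.
Governing: min(219.2, 203.4, 83.3) = 83.3 kips → net-section rupture.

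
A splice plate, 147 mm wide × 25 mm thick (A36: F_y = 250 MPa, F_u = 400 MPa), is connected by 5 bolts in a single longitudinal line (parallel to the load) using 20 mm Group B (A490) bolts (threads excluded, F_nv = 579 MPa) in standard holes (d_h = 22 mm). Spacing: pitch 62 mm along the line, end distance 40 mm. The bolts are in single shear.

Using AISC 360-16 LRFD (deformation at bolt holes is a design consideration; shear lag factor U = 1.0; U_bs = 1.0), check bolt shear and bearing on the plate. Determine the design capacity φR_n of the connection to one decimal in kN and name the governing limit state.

Bolt shear: A_b = π(20)²/4 = 314.16 mm². φR_n = 0.75 × 579 × 314.16 × 5 × 1 = 682.1 kN.
Bearing (25 mm plate, F_u = 400 MPa): end bolts L_c = 40 − 22/2 = 29, R_n = min(1.2×29×25×400, 2.4×20×25×400) = 348 kN/bolt; interior L_c = 62 − 22 = 40, R_n = 480 kN/bolt. φR_n = 0.75 × (1×348 + 4×480) = 1701.0 kN.
Governing: min(682.1, 1701.0) = 682.1 kN → bolt shear.

682.1 kN (bolt shear governs)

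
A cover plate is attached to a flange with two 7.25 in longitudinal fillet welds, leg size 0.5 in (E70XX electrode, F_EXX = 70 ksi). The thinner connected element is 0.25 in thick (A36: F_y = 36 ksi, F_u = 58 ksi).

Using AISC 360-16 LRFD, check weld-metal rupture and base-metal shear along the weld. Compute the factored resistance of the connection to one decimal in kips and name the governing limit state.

78.3 kips (base-metal shear governs)

Weld metal: throat = 0.707×0.5 = 0.3535 in, L = 2×7.25 = 14.5 in. φR_n = 0.75 × 0.6 × 70 × 0.3535 × 14.5 = 161.5 kips.
Base metal shear (0.25 in plate): yield φR_n = 1.0×0.6×36×0.25×14.5 = 78.3 kips; rupture φR_n = 0.75×0.6×58×0.25×14.5 = 94.6 kips; take 78.3 kips (yield).
Governing: min(161.5, 78.3) = 78.3 kips → base-metal shear.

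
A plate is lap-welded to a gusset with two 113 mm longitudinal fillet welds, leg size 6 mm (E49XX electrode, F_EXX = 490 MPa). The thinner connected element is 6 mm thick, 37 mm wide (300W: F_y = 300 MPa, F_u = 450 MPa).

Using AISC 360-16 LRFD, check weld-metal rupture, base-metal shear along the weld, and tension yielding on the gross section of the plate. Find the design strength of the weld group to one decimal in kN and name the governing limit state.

59.9 kN (gross-section yield governs)

Weld metal: throat = 0.707×6 = 4.242 mm, L = 2×113 = 226 mm. φR_n = 0.75 × 0.6 × 490 × 4.242 × 226 = 211.4 kN.
Base metal shear (6 mm plate): yield φR_n = 1.0×0.6×300×6×226 = 244.1 kN; rupture φR_n = 0.75×0.6×450×6×226 = 274.6 kN; take 244.1 kN (yield).
Tension yield (gross): A_g = 37×6 = 222 mm². φR_n = 0.90 × 300 × 222 = 59.9 kN.
Governing: min(211.4, 244.1, 59.9) = 59.9 kN → gross-section yield.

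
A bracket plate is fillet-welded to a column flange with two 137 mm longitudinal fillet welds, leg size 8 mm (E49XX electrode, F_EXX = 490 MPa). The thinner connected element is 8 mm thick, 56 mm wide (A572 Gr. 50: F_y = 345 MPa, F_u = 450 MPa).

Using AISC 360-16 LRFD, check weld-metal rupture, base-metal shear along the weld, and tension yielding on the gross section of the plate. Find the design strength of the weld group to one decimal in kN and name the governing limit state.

139.1 kN (gross-section yield governs)

Weld metal: throat = 0.707×8 = 5.656 mm, L = 2×137 = 274 mm. φR_n = 0.75 × 0.6 × 490 × 5.656 × 274 = 341.7 kN.
Base metal shear (8 mm plate): yield φR_n = 1.0×0.6×345×8×274 = 453.7 kN; rupture φR_n = 0.75×0.6×450×8×274 = 443.9 kN; take 443.9 kN (rupture).
Tension yield (gross): A_g = 56×8 = 448 mm². φR_n = 0.90 × 345 × 448 = 139.1 kN.
Governing: min(341.7, 443.9, 139.1) = 139.1 kN → gross-section yield.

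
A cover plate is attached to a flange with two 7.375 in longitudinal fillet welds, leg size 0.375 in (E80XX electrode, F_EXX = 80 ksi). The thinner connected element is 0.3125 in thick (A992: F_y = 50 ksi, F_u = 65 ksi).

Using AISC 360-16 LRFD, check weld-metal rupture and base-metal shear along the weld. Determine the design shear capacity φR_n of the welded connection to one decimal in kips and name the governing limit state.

Weld metal: throat = 0.707×0.375 = 0.26513 in, L = 2×7.375 = 14.75 in. φR_n = 0.75 × 0.6 × 80 × 0.26513 × 14.75 = 140.8 kips.
Base metal shear (0.3125 in plate): yield φR_n = 1.0×0.6×50×0.3125×14.75 = 138.3 kips; rupture φR_n = 0.75×0.6×65×0.3125×14.75 = 134.8 kips; take 134.8 kips (rupture).
Governing: min(140.8, 134.8) = 134.8 kips → base-metal shear.

134.8 kips (base-metal shear governs)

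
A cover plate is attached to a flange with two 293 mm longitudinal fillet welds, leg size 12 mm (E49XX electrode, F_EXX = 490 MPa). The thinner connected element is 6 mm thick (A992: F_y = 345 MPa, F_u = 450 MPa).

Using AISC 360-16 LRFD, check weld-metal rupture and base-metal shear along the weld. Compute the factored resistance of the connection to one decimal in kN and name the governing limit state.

712.0 kN (base-metal shear governs)

Weld metal: throat = 0.707×12 = 8.484 mm, L = 2×293 = 586 mm. φR_n = 0.75 × 0.6 × 490 × 8.484 × 586 = 1096.2 kN.
Base metal shear (6 mm plate): yield φR_n = 1.0×0.6×345×6×586 = 727.8 kN; rupture φR_n = 0.75×0.6×450×6×586 = 712.0 kN; take 712.0 kN (rupture).
Governing: min(1096.2, 712.0) = 712.0 kN → base-metal shear.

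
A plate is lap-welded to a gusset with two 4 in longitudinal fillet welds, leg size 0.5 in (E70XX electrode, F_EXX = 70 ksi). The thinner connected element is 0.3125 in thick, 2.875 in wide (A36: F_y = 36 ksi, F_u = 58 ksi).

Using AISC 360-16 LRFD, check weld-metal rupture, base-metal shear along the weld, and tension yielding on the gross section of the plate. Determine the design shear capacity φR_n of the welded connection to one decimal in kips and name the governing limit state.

Weld metal: throat = 0.707×0.5 = 0.3535 in, L = 2×4 = 8 in. φR_n = 0.75 × 0.6 × 70 × 0.3535 × 8 = 89.1 kips.
Base metal shear (0.3125 in plate): yield φR_n = 1.0×0.6×36×0.3125×8 = 54.0 kips; rupture φR_n = 0.75×0.6×58×0.3125×8 = 65.3 kips; take 54.0 kips (yield).
Tension yield (gross): A_g = 2.875×0.3125 = 0.89844 in². φR_n = 0.90 × 36 × 0.89844 = 29.1 kips.
Governing: min(89.1, 54.0, 29.1) = 29.1 kips → gross-section yield.

29.1 kips (gross-section yield governs)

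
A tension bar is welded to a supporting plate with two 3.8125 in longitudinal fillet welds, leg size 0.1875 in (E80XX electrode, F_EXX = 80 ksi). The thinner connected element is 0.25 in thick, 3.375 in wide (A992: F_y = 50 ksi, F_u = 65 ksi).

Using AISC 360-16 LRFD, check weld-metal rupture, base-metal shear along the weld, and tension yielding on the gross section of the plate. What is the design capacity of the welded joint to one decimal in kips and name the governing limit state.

36.4 kips (weld metal governs)

Weld metal: throat = 0.707×0.1875 = 0.13256 in, L = 2×3.8125 = 7.625 in. φR_n = 0.75 × 0.6 × 80 × 0.13256 × 7.625 = 36.4 kips.
Base metal shear (0.25 in plate): yield φR_n = 1.0×0.6×50×0.25×7.625 = 57.2 kips; rupture φR_n = 0.75×0.6×65×0.25×7.625 = 55.8 kips; take 55.8 kips (rupture).
Tension yield (gross): A_g = 3.375×0.25 = 0.84375 in². φR_n = 0.90 × 50 × 0.84375 = 38.0 kips.
Governing: min(36.4, 55.8, 38.0) = 36.4 kips → weld metal.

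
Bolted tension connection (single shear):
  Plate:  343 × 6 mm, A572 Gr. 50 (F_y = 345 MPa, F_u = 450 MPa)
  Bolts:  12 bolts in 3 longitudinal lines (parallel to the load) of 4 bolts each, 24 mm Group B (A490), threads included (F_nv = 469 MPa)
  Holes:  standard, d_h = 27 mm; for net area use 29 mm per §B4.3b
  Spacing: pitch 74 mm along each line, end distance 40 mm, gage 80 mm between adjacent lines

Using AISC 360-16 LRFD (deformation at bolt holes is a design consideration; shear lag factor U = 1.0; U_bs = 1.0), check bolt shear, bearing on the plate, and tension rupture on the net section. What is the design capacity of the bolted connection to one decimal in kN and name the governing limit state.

Bolt shear: A_b = π(24)²/4 = 452.39 mm². φR_n = 0.75 × 469 × 452.39 × 12 × 1 = 1909.5 kN.
Bearing (6 mm plate, F_u = 450 MPa): end bolts L_c = 40 − 27/2 = 26.5, R_n = min(1.2×26.5×6×450, 2.4×24×6×450) = 85.86 kN/bolt; interior L_c = 74 − 27 = 47, R_n = 152.28 kN/bolt. φR_n = 0.75 × (3×85.86 + 9×152.28) = 1221.1 kN.
Tension rupture (net): A_n = (343 − 3×29)×6 = 1536 mm² (U = 1.0, A_e = A_n). φR_n = 0.75 × 450 × 1536 = 518.4 kN.
Governing: min(1909.5, 1221.1, 518.4) = 518.4 kN → net-section rupture.

518.4 kN (net-section rupture governs)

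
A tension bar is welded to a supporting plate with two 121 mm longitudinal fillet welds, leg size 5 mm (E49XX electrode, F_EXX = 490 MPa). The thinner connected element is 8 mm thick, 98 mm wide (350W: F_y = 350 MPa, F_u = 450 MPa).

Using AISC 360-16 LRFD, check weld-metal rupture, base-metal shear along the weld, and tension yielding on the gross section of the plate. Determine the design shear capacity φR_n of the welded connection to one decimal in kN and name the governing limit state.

Weld metal: throat = 0.707×5 = 3.535 mm, L = 2×121 = 242 mm. φR_n = 0.75 × 0.6 × 490 × 3.535 × 242 = 188.6 kN.
Base metal shear (8 mm plate): yield φR_n = 1.0×0.6×350×8×242 = 406.6 kN; rupture φR_n = 0.75×0.6×450×8×242 = 392.0 kN; take 392.0 kN (rupture).
Tension yield (gross): A_g = 98×8 = 784 mm². φR_n = 0.90 × 350 × 784 = 247.0 kN.
Governing: min(188.6, 392.0, 247.0) = 188.6 kN → weld metal.

188.6 kN (weld metal governs)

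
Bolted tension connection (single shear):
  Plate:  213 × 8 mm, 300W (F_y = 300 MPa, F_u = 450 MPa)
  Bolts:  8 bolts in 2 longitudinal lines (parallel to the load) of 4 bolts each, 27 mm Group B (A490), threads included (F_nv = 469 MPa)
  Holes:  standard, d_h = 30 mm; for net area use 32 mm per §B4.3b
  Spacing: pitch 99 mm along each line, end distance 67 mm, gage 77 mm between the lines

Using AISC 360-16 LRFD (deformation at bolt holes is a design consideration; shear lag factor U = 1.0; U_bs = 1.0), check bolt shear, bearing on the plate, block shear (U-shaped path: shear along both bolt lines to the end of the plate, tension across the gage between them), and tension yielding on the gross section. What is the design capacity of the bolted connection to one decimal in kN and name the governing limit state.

460.1 kN (gross-section yield governs)

Bolt shear: A_b = π(27)²/4 = 572.56 mm². φR_n = 0.75 × 469 × 572.56 × 8 × 1 = 1611.2 kN.
Bearing (8 mm plate, F_u = 450 MPa): end bolts L_c = 67 − 30/2 = 52, R_n = min(1.2×52×8×450, 2.4×27×8×450) = 224.64 kN/bolt; interior L_c = 99 − 30 = 69, R_n = 233.28 kN/bolt. φR_n = 0.75 × (2×224.64 + 6×233.28) = 1386.7 kN.
Block shear: shear path 2×[67+3×99] = 2×364 mm, A_gv = 5824, A_nv = 2×(364 − 3.5×32)×8 = 4032 mm²; tension across gage: (77 − 1×32)×8 = 360 mm². R_n = min(0.6×450×4032, 0.6×300×5824) + 1.0×450×360 = min(1088.6, 1048.3) + 162 = 1210.3 kN. φR_n = 0.75 × 1210.3 = 907.7 kN.
Tension yield (gross): A_g = 213×8 = 1704 mm². φR_n = 0.90 × 300 × 1704 = 460.1 kN.
Governing: min(1611.2, 1386.7, 907.7, 460.1) = 460.1 kN → gross-section yield.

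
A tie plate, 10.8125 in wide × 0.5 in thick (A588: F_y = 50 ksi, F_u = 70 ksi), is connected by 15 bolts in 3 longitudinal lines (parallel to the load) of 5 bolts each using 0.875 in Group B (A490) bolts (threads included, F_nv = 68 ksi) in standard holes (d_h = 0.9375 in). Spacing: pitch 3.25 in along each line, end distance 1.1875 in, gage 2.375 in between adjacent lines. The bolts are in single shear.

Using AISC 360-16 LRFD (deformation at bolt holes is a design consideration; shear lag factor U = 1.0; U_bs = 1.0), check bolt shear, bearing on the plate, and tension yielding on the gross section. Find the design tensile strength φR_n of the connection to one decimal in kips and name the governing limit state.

Bolt shear: A_b = π(0.875)²/4 = 0.60132 in². φR_n = 0.75 × 68 × 0.60132 × 15 × 1 = 460.0 kips.
Bearing (0.5 in plate, F_u = 70 ksi): end bolts L_c = 1.1875 − 0.9375/2 = 0.71875, R_n = min(1.2×0.71875×0.5×70, 2.4×0.875×0.5×70) = 30.188 kips/bolt; interior L_c = 3.25 − 0.9375 = 2.3125, R_n = 73.5 kips/bolt. φR_n = 0.75 × (3×30.188 + 12×73.5) = 729.4 kips.
Tension yield (gross): A_g = 10.8125×0.5 = 5.4063 in². φR_n = 0.90 × 50 × 5.4063 = 243.3 kips.
Governing: min(460.0, 729.4, 243.3) = 243.3 kips → gross-section yield.

243.3 kips (gross-section yield governs)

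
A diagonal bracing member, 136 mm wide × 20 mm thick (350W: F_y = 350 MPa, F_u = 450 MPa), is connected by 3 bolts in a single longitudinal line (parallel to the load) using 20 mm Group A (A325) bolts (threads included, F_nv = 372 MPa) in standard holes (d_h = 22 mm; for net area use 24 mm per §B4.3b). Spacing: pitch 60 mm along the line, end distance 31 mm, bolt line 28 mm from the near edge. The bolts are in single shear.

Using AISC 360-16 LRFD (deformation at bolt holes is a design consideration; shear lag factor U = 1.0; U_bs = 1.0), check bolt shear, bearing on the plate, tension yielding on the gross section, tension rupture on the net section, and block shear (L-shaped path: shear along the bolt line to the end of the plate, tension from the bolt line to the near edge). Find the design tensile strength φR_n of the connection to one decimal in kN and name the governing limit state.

Bolt shear: A_b = π(20)²/4 = 314.16 mm². φR_n = 0.75 × 372 × 314.16 × 3 × 1 = 263.0 kN.
Bearing (20 mm plate, F_u = 450 MPa): end bolts L_c = 31 − 22/2 = 20, R_n = min(1.2×20×20×450, 2.4×20×20×450) = 216 kN/bolt; interior L_c = 60 − 22 = 38, R_n = 410.4 kN/bolt. φR_n = 0.75 × (1×216 + 2×410.4) = 777.6 kN.
Tension yield (gross): A_g = 136×20 = 2720 mm². φR_n = 0.90 × 350 × 2720 = 856.8 kN.
Tension rupture (net): A_n = (136 − 1×24)×20 = 2240 mm² (U = 1.0, A_e = A_n). φR_n = 0.75 × 450 × 2240 = 756.0 kN.
Block shear: shear path 1×[31+2×60] = 1×151 mm, A_gv = 3020, A_nv = 1×(151 − 2.5×24)×20 = 1820 mm²; tension to near edge: (28 − 0.5×24)×20 = 320 mm². R_n = min(0.6×450×1820, 0.6×350×3020) + 1.0×450×320 = min(491.4, 634.2) + 144 = 635.4 kN. φR_n = 0.75 × 635.4 = 476.6 kN.
Governing: min(263.0, 777.6, 856.8, 756.0, 476.6) = 263.0 kN → bolt shear.

263.0 kN (bolt shear governs)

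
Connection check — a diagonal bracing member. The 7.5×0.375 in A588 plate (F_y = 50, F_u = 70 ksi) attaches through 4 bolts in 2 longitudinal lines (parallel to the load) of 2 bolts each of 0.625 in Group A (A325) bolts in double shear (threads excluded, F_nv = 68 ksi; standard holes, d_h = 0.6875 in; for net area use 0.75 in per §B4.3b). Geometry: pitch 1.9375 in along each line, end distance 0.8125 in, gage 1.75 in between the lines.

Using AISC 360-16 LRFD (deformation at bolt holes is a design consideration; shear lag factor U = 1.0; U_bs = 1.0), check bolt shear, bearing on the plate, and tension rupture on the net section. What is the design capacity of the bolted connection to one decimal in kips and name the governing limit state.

81.2 kips (bearing governs)

Bolt shear: A_b = π(0.625)²/4 = 0.3068 in². φR_n = 0.75 × 68 × 0.3068 × 4 × 2 = 125.2 kips.
Bearing (0.375 in plate, F_u = 70 ksi): end bolts L_c = 0.8125 − 0.6875/2 = 0.46875, R_n = min(1.2×0.46875×0.375×70, 2.4×0.625×0.375×70) = 14.766 kips/bolt; interior L_c = 1.9375 − 0.6875 = 1.25, R_n = 39.375 kips/bolt. φR_n = 0.75 × (2×14.766 + 2×39.375) = 81.2 kips.
Tension rupture (net): A_n = (7.5 − 2×0.75)×0.375 = 2.25 in² (U = 1.0, A_e = A_n). φR_n = 0.75 × 70 × 2.25 = 118.1 kips.
Governing: min(125.2, 81.2, 118.1) = 81.2 kips → bearing.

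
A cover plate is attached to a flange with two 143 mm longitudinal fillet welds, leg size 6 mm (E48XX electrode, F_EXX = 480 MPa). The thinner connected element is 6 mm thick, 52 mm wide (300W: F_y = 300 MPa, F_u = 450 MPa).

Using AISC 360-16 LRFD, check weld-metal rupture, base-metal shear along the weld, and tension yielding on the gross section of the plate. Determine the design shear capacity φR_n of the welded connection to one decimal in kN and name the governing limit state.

Weld metal: throat = 0.707×6 = 4.242 mm, L = 2×143 = 286 mm. φR_n = 0.75 × 0.6 × 480 × 4.242 × 286 = 262.1 kN.
Base metal shear (6 mm plate): yield φR_n = 1.0×0.6×300×6×286 = 308.9 kN; rupture φR_n = 0.75×0.6×450×6×286 = 347.5 kN; take 308.9 kN (yield).
Tension yield (gross): A_g = 52×6 = 312 mm². φR_n = 0.90 × 300 × 312 = 84.2 kN.
Governing: min(262.1, 308.9, 84.2) = 84.2 kN → gross-section yield.

84.2 kN (gross-section yield governs)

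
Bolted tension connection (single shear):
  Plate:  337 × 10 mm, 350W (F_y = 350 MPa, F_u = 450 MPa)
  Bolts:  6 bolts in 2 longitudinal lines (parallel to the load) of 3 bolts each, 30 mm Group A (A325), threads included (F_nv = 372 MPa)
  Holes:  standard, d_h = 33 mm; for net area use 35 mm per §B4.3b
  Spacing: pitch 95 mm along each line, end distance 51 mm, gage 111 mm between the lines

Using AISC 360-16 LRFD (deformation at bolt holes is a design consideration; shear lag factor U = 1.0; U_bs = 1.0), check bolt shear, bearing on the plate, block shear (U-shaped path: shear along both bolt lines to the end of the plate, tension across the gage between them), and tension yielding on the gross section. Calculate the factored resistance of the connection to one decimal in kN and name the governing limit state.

878.2 kN (block shear governs)

Bolt shear: A_b = π(30)²/4 = 706.86 mm². φR_n = 0.75 × 372 × 706.86 × 6 × 1 = 1183.3 kN.
Bearing (10 mm plate, F_u = 450 MPa): end bolts L_c = 51 − 33/2 = 34.5, R_n = min(1.2×34.5×10×450, 2.4×30×10×450) = 186.3 kN/bolt; interior L_c = 95 − 33 = 62, R_n = 324 kN/bolt. φR_n = 0.75 × (2×186.3 + 4×324) = 1251.5 kN.
Block shear: shear path 2×[51+2×95] = 2×241 mm, A_gv = 4820, A_nv = 2×(241 − 2.5×35)×10 = 3070 mm²; tension across gage: (111 − 1×35)×10 = 760 mm². R_n = min(0.6×450×3070, 0.6×350×4820) + 1.0×450×760 = min(828.9, 1012.2) + 342 = 1170.9 kN. φR_n = 0.75 × 1170.9 = 878.2 kN.
Tension yield (gross): A_g = 337×10 = 3370 mm². φR_n = 0.90 × 350 × 3370 = 1061.6 kN.
Governing: min(1183.3, 1251.5, 878.2, 1061.6) = 878.2 kN → block shear.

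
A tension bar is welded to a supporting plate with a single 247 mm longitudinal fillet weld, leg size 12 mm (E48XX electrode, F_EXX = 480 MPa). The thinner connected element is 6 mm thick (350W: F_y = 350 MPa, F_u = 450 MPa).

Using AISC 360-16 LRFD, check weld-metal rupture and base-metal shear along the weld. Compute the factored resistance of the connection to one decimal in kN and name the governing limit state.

Weld metal: throat = 0.707×12 = 8.484 mm, L = 247 mm. φR_n = 0.75 × 0.6 × 480 × 8.484 × 247 = 452.6 kN.
Base metal shear (6 mm plate): yield φR_n = 1.0×0.6×350×6×247 = 311.2 kN; rupture φR_n = 0.75×0.6×450×6×247 = 300.1 kN; take 300.1 kN (rupture).
Governing: min(452.6, 300.1) = 300.1 kN → base-metal shear.

300.1 kN (base-metal shear governs)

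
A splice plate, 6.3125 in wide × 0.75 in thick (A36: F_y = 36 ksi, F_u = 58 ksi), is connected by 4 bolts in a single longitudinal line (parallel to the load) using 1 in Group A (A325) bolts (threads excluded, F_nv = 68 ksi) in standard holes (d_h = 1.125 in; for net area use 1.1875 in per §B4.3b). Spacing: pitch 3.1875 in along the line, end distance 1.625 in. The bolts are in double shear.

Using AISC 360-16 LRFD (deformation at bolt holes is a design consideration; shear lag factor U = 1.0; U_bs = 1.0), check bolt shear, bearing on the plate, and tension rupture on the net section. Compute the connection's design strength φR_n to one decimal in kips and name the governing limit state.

Bolt shear: A_b = π(1)²/4 = 0.7854 in². φR_n = 0.75 × 68 × 0.7854 × 4 × 2 = 320.4 kips.
Bearing (0.75 in plate, F_u = 58 ksi): end bolts L_c = 1.625 − 1.125/2 = 1.0625, R_n = min(1.2×1.0625×0.75×58, 2.4×1×0.75×58) = 55.463 kips/bolt; interior L_c = 3.1875 − 1.125 = 2.0625, R_n = 104.4 kips/bolt. φR_n = 0.75 × (1×55.463 + 3×104.4) = 276.5 kips.
Tension rupture (net): A_n = (6.3125 − 1×1.1875)×0.75 = 3.8438 in² (U = 1.0, A_e = A_n). φR_n = 0.75 × 58 × 3.8438 = 167.2 kips.
Governing: min(320.4, 276.5, 167.2) = 167.2 kips → net-section rupture.

167.2 kips (net-section rupture governs)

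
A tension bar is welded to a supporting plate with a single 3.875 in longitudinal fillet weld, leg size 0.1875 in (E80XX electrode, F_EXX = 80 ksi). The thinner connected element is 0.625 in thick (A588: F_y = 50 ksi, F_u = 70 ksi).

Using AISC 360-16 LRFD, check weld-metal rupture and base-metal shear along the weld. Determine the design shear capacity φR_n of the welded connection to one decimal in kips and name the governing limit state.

18.5 kips (weld metal governs)

Weld metal: throat = 0.707×0.1875 = 0.13256 in, L = 3.875 in. φR_n = 0.75 × 0.6 × 80 × 0.13256 × 3.875 = 18.5 kips.
Base metal shear (0.625 in plate): yield φR_n = 1.0×0.6×50×0.625×3.875 = 72.7 kips; rupture φR_n = 0.75×0.6×70×0.625×3.875 = 76.3 kips; take 72.7 kips (yield).
Governing: min(18.5, 72.7) = 18.5 kips → weld metal.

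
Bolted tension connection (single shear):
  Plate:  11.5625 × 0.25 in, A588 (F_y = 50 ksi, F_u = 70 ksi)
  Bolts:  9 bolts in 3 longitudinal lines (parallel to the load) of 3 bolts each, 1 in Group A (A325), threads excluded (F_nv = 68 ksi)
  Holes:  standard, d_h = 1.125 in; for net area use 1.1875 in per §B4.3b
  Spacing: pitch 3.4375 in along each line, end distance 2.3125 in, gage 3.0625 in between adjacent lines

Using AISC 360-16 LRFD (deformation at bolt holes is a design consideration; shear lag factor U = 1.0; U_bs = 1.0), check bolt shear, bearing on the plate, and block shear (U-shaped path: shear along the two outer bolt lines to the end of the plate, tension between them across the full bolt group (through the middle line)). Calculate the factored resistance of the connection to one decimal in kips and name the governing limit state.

147.2 kips (block shear governs)

Bolt shear: A_b = π(1)²/4 = 0.7854 in². φR_n = 0.75 × 68 × 0.7854 × 9 × 1 = 360.5 kips.
Bearing (0.25 in plate, F_u = 70 ksi): end bolts L_c = 2.3125 − 1.125/2 = 1.75, R_n = min(1.2×1.75×0.25×70, 2.4×1×0.25×70) = 36.75 kips/bolt; interior L_c = 3.4375 − 1.125 = 2.3125, R_n = 42 kips/bolt. φR_n = 0.75 × (3×36.75 + 6×42) = 271.7 kips.
Block shear: shear path 2×[2.3125+2×3.4375] = 2×9.1875 in, A_gv = 4.5938, A_nv = 2×(9.1875 − 2.5×1.1875)×0.25 = 3.1094 in²; tension across gage: (6.125 − 2×1.1875)×0.25 = 0.9375 in². R_n = min(0.6×70×3.1094, 0.6×50×4.5938) + 1.0×70×0.9375 = min(130.59, 137.81) + 65.625 = 196.22 kips. φR_n = 0.75 × 196.22 = 147.2 kips.
Governing: min(360.5, 271.7, 147.2) = 147.2 kips → block shear.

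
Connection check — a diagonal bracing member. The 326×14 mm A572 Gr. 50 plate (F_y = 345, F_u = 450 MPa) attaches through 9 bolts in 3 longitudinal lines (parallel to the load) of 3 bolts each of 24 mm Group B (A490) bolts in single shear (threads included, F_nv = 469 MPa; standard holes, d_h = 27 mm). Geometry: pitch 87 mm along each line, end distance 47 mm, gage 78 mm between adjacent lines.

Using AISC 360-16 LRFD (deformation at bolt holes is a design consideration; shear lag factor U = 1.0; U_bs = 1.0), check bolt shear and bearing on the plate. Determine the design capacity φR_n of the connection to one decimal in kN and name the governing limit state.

Bolt shear: A_b = π(24)²/4 = 452.39 mm². φR_n = 0.75 × 469 × 452.39 × 9 × 1 = 1432.2 kN.
Bearing (14 mm plate, F_u = 450 MPa): end bolts L_c = 47 − 27/2 = 33.5, R_n = min(1.2×33.5×14×450, 2.4×24×14×450) = 253.26 kN/bolt; interior L_c = 87 − 27 = 60, R_n = 362.88 kN/bolt. φR_n = 0.75 × (3×253.26 + 6×362.88) = 2202.8 kN.
Governing: min(1432.2, 2202.8) = 1432.2 kN → bolt shear.

1432.2 kN (bolt shear governs)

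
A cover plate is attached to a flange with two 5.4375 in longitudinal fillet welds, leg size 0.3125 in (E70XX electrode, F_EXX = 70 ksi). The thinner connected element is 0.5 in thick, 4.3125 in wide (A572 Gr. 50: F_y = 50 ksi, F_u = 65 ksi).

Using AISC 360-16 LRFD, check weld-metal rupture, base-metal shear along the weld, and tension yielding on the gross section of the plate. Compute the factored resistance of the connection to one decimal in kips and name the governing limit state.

Weld metal: throat = 0.707×0.3125 = 0.22094 in, L = 2×5.4375 = 10.875 in. φR_n = 0.75 × 0.6 × 70 × 0.22094 × 10.875 = 75.7 kips.
Base metal shear (0.5 in plate): yield φR_n = 1.0×0.6×50×0.5×10.875 = 163.1 kips; rupture φR_n = 0.75×0.6×65×0.5×10.875 = 159.0 kips; take 159.0 kips (rupture).
Tension yield (gross): A_g = 4.3125×0.5 = 2.1563 in². φR_n = 0.90 × 50 × 2.1563 = 97.0 kips.
Governing: min(75.7, 159.0, 97.0) = 75.7 kips → weld metal.

75.7 kips (weld metal governs)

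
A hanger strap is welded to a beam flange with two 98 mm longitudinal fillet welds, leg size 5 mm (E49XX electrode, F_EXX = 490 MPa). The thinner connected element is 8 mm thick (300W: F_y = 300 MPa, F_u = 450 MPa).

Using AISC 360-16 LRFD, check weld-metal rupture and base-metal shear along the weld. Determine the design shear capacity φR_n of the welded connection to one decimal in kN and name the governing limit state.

152.8 kN (weld metal governs)

Weld metal: throat = 0.707×5 = 3.535 mm, L = 2×98 = 196 mm. φR_n = 0.75 × 0.6 × 490 × 3.535 × 196 = 152.8 kN.
Base metal shear (8 mm plate): yield φR_n = 1.0×0.6×300×8×196 = 282.2 kN; rupture φR_n = 0.75×0.6×450×8×196 = 317.5 kN; take 282.2 kN (yield).
Governing: min(152.8, 282.2) = 152.8 kN → weld metal.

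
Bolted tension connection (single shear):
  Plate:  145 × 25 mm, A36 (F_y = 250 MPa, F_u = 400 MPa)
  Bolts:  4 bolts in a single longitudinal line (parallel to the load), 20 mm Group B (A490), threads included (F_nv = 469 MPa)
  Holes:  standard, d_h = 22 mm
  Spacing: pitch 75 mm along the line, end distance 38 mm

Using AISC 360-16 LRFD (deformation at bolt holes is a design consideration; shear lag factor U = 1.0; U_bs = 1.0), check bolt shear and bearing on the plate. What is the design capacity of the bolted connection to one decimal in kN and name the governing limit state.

Bolt shear: A_b = π(20)²/4 = 314.16 mm². φR_n = 0.75 × 469 × 314.16 × 4 × 1 = 442.0 kN.
Bearing (25 mm plate, F_u = 400 MPa): end bolts L_c = 38 − 22/2 = 27, R_n = min(1.2×27×25×400, 2.4×20×25×400) = 324 kN/bolt; interior L_c = 75 − 22 = 53, R_n = 480 kN/bolt. φR_n = 0.75 × (1×324 + 3×480) = 1323.0 kN.
Governing: min(442.0, 1323.0) = 442.0 kN → bolt shear.

442.0 kN (bolt shear governs)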